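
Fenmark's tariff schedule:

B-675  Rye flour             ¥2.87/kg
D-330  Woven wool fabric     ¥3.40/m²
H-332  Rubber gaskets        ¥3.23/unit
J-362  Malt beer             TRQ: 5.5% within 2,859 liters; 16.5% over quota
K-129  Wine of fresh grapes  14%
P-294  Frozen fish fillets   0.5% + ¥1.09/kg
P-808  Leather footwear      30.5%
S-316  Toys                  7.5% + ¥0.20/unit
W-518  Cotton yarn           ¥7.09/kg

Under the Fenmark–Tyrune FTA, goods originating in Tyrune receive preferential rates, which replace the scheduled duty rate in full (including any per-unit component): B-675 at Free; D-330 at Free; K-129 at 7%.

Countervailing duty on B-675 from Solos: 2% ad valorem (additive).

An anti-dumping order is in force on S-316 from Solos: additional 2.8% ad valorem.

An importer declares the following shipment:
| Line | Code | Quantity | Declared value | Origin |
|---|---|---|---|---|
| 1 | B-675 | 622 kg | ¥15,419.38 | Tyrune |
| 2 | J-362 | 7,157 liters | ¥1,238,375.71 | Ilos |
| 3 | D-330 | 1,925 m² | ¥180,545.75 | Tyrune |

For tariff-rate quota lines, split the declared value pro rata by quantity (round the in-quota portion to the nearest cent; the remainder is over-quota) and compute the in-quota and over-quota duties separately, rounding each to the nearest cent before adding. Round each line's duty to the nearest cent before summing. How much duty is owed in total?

Line 1 (B-675, Tyrune, 622 kg, ¥15,419.38):
Base rate for B-675 is ¥2.87/kg.
Origin Tyrune qualifies under the Fenmark–Tyrune agreement and B-675 is covered: preferential rate Free applies instead.
The additional-duty order on B-675 targets Solos, not Tyrune; it does not apply.
Duty = ¥15,419.38 × 0% = ¥0.00.
Line 2 (J-362, Ilos, 7,157 liters, ¥1,238,375.71):
Code J-362 is under a tariff-rate quota (threshold 2,859 liters). In-quota: 2,859 liters at 5.5%; over-quota: 4,298 liters at 16.5%.
Pro-rata value split: in-quota = ¥1,238,375.71 × 2,859/7,157 = ¥494,692.77; over-quota = ¥1,238,375.71 − ¥494,692.77 = ¥743,682.94.
In-quota duty = ¥494,692.77 × 5.5% = ¥27,208.10. Over-quota duty = ¥743,682.94 × 16.5% = ¥122,707.69.
Line duty = ¥27,208.10 + ¥122,707.69 = ¥149,915.79.
Line 3 (D-330, Tyrune, 1,925 m², ¥180,545.75):
Base rate for D-330 is ¥3.40/m².
Origin Tyrune qualifies under the Fenmark–Tyrune agreement and D-330 is covered: preferential rate Free applies instead.
Duty = ¥180,545.75 × 0% = ¥0.00.
Total = ¥0.00 + ¥149,915.79 + ¥0.00 = ¥149,915.79.

¥149,915.79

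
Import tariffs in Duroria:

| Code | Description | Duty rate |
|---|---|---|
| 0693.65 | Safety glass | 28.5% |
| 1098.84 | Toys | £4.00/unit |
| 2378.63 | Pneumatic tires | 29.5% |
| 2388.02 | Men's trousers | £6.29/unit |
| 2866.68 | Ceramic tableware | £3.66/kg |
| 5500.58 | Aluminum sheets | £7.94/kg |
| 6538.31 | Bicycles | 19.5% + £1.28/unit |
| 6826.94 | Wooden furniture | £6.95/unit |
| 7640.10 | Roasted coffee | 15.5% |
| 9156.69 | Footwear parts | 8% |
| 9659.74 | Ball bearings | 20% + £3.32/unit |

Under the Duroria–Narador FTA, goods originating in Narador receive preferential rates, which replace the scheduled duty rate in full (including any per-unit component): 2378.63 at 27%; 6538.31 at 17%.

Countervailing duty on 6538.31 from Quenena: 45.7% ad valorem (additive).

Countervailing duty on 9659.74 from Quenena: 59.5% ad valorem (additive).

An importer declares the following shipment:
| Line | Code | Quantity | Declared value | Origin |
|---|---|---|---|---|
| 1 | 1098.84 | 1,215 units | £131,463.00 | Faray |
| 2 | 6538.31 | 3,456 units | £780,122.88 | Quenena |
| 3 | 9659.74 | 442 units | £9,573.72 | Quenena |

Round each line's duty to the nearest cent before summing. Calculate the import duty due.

Line 1 (1098.84, Faray, 1,215 units, £131,463.00):
Base rate for 1098.84 is £4.00/unit.
Duty = 1,215 × £4.00 = £4,860.00.
Line 2 (6538.31, Quenena, 3,456 units, £780,122.88):
Base rate for 6538.31 is 19.5% + £1.28/unit.
6538.31 has an FTA preferential rate, but origin Quenena is not Narador; base rate stands.
Additional duty on 6538.31 from Quenena: +45.7%. Applied ad valorem rate: 19.5% + 45.7% = 65.2%.
Duty = £780,122.88 × 65.2% + 3,456 × £1.28 = £513,063.80.
Line 3 (9659.74, Quenena, 442 units, £9,573.72):
Base rate for 9659.74 is 20% + £3.32/unit.
Additional duty on 9659.74 from Quenena: +59.5%. Applied ad valorem rate: 20% + 59.5% = 79.5%.
Duty = £9,573.72 × 79.5% + 442 × £3.32 = £9,078.55.
Total = £4,860.00 + £513,063.80 + £9,078.55 = £527,002.35.

£527,002.35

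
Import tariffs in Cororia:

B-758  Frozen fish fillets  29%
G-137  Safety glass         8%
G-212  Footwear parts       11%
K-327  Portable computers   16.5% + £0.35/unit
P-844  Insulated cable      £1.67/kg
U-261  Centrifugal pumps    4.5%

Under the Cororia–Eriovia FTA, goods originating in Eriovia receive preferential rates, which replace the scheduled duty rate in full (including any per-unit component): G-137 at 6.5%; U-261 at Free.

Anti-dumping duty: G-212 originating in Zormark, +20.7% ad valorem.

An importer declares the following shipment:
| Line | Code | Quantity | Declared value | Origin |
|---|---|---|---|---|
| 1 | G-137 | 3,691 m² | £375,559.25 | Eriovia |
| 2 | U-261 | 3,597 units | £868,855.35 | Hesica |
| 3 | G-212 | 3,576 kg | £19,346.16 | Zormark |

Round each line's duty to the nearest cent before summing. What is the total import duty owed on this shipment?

Line 1 (G-137, Eriovia, 3,691 m², £375,559.25):
Base rate for G-137 is 8%.
Origin Eriovia qualifies under the Cororia–Eriovia agreement and G-137 is covered: preferential rate 6.5% applies instead.
Duty = £375,559.25 × 6.5% = £24,411.35.
Line 2 (U-261, Hesica, 3,597 units, £868,855.35):
Base rate for U-261 is 4.5%.
U-261 has an FTA preferential rate, but origin Hesica is not Eriovia; base rate stands.
Duty = £868,855.35 × 4.5% = £39,098.49.
Line 3 (G-212, Zormark, 3,576 kg, £19,346.16):
Base rate for G-212 is 11%.
Additional duty on G-212 from Zormark: +20.7%. Applied ad valorem rate: 11% + 20.7% = 31.7%.
Duty = £19,346.16 × 31.7% = £6,132.73.
Total = £24,411.35 + £39,098.49 + £6,132.73 = £69,642.57.

£69,642.57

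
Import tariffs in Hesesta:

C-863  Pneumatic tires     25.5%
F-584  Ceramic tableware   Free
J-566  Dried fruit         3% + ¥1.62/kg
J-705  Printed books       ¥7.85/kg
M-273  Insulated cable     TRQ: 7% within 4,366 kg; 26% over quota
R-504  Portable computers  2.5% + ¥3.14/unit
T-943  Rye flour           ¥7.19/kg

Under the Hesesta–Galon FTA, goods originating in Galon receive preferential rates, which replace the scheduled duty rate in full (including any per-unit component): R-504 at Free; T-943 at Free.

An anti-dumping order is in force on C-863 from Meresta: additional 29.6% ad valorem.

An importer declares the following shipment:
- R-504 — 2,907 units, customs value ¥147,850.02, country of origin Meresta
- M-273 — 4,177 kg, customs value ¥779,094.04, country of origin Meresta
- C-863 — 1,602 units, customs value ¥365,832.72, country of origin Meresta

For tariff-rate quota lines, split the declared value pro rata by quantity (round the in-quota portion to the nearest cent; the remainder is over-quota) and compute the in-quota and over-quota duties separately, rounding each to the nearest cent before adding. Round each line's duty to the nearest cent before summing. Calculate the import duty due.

¥268,934.64

Line 1 (R-504, Meresta, 2,907 units, ¥147,850.02):
Base rate for R-504 is 2.5% + ¥3.14/unit.
R-504 has an FTA preferential rate, but origin Meresta is not Galon; base rate stands.
Duty = ¥147,850.02 × 2.5% + 2,907 × ¥3.14 = ¥12,824.23.
Line 2 (M-273, Meresta, 4,177 kg, ¥779,094.04):
Code M-273 is under a tariff-rate quota (threshold 4,366 kg). Quantity 4,177 kg is within the quota, so the in-quota rate 7% applies to the full value.
Duty = ¥779,094.04 × 7% = ¥54,536.58.
Line 3 (C-863, Meresta, 1,602 units, ¥365,832.72):
Base rate for C-863 is 25.5%.
Additional duty on C-863 from Meresta: +29.6%. Applied ad valorem rate: 25.5% + 29.6% = 55.1%.
Duty = ¥365,832.72 × 55.1% = ¥201,573.83.
Total = ¥12,824.23 + ¥54,536.58 + ¥201,573.83 = ¥268,934.64.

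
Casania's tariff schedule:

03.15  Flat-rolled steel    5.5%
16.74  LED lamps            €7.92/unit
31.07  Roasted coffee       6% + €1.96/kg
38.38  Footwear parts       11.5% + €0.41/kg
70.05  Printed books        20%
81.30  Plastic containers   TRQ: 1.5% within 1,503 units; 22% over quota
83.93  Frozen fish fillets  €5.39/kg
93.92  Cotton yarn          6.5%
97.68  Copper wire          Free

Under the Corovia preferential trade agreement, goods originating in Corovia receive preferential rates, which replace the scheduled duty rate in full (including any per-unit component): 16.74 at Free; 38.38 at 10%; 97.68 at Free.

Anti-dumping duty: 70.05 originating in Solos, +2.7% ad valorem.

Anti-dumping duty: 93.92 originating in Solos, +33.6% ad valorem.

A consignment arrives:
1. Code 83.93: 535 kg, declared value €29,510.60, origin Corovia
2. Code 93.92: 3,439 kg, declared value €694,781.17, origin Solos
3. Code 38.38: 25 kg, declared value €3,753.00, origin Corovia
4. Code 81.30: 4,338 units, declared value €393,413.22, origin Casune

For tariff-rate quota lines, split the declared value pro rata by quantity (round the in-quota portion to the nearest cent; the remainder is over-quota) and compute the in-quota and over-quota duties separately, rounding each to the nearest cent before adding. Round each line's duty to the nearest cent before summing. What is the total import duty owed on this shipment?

€340,474.16

Line 1 (83.93, Corovia, 535 kg, €29,510.60):
Base rate for 83.93 is €5.39/kg.
Origin Corovia is the FTA partner but 83.93 is not on the preference list; base rate stands.
Duty = 535 × €5.39 = €2,883.65.
Line 2 (93.92, Solos, 3,439 kg, €694,781.17):
Base rate for 93.92 is 6.5%.
Additional duty on 93.92 from Solos: +33.6%. Applied ad valorem rate: 6.5% + 33.6% = 40.1%.
Duty = €694,781.17 × 40.1% = €278,607.25.
Line 3 (38.38, Corovia, 25 kg, €3,753.00):
Base rate for 38.38 is 11.5% + €0.41/kg.
Origin Corovia qualifies under the Casania–Corovia agreement and 38.38 is covered: preferential rate 10% applies instead.
Duty = €3,753.00 × 10% = €375.30.
Line 4 (81.30, Casune, 4,338 units, €393,413.22):
Code 81.30 is under a tariff-rate quota (threshold 1,503 units). In-quota: 1,503 units at 1.5%; over-quota: 2,835 units at 22%.
Pro-rata value split: in-quota = €393,413.22 × 1,503/4,338 = €136,307.07; over-quota = €393,413.22 − €136,307.07 = €257,106.15.
In-quota duty = €136,307.07 × 1.5% = €2,044.61. Over-quota duty = €257,106.15 × 22% = €56,563.35.
Line duty = €2,044.61 + €56,563.35 = €58,607.96.
Total = €2,883.65 + €278,607.25 + €375.30 + €58,607.96 = €340,474.16.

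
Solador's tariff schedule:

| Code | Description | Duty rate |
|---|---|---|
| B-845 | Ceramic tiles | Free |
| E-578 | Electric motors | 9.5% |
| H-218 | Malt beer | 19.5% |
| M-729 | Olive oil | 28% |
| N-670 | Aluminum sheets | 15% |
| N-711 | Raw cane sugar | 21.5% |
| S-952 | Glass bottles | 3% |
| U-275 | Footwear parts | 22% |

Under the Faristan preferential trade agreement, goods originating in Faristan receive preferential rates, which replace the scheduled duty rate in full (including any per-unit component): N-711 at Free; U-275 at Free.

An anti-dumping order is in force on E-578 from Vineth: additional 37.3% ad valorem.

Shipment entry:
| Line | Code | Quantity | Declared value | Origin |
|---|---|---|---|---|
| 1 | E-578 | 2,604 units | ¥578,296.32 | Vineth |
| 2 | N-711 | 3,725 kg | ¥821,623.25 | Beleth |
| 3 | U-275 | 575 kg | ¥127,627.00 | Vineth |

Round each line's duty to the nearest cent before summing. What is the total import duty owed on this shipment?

Line 1 (E-578, Vineth, 2,604 units, ¥578,296.32):
Base rate for E-578 is 9.5%.
Additional duty on E-578 from Vineth: +37.3%. Applied ad valorem rate: 9.5% + 37.3% = 46.8%.
Duty = ¥578,296.32 × 46.8% = ¥270,642.68.
Line 2 (N-711, Beleth, 3,725 kg, ¥821,623.25):
Base rate for N-711 is 21.5%.
N-711 has an FTA preferential rate, but origin Beleth is not Faristan; base rate stands.
Duty = ¥821,623.25 × 21.5% = ¥176,649.00.
Line 3 (U-275, Vineth, 575 kg, ¥127,627.00):
Base rate for U-275 is 22%.
U-275 has an FTA preferential rate, but origin Vineth is not Faristan; base rate stands.
Duty = ¥127,627.00 × 22% = ¥28,077.94.
Total = ¥270,642.68 + ¥176,649.00 + ¥28,077.94 = ¥475,369.62.

¥475,369.62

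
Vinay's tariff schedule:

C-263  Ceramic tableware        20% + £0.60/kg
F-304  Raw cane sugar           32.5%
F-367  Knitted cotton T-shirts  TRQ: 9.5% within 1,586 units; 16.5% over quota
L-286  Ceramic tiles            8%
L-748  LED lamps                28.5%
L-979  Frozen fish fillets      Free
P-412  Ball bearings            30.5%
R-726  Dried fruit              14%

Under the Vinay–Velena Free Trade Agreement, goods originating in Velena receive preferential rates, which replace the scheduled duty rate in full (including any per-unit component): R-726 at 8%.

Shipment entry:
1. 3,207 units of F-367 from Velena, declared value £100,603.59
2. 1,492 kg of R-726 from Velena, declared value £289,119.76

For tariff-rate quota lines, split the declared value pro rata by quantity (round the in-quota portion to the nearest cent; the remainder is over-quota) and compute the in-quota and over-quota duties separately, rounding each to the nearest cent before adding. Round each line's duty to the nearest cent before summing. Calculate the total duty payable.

Line 1 (F-367, Velena, 3,207 units, £100,603.59):
Code F-367 is under a tariff-rate quota (threshold 1,586 units). In-quota: 1,586 units at 9.5%; over-quota: 1,621 units at 16.5%.
Pro-rata value split: in-quota = £100,603.59 × 1,586/3,207 = £49,752.82; over-quota = £100,603.59 − £49,752.82 = £50,850.77.
In-quota duty = £49,752.82 × 9.5% = £4,726.52. Over-quota duty = £50,850.77 × 16.5% = £8,390.38.
Line duty = £4,726.52 + £8,390.38 = £13,116.90.
Line 2 (R-726, Velena, 1,492 kg, £289,119.76):
Base rate for R-726 is 14%.
Origin Velena qualifies under the Vinay–Velena agreement and R-726 is covered: preferential rate 8% applies instead.
Duty = £289,119.76 × 8% = £23,129.58.
Total = £13,116.90 + £23,129.58 = £36,246.48.

£36,246.48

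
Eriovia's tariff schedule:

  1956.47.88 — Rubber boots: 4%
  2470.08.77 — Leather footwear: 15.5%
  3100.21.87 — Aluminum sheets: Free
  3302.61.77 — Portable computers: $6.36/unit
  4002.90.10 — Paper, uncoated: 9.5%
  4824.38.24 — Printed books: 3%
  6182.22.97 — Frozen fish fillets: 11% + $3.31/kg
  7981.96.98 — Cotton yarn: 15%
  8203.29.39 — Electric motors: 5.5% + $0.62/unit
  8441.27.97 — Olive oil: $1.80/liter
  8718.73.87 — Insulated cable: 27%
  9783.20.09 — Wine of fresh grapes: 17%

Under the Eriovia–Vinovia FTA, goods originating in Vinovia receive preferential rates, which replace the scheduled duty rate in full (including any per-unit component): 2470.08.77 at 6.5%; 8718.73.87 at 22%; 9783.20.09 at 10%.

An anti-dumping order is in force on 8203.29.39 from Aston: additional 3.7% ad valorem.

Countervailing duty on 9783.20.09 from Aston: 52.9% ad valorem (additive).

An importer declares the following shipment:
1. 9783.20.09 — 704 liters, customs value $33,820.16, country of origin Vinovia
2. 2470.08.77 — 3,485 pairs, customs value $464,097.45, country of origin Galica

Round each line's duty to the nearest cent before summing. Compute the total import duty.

Line 1 (9783.20.09, Vinovia, 704 liters, $33,820.16):
Base rate for 9783.20.09 is 17%.
Origin Vinovia qualifies under the Eriovia–Vinovia agreement and 9783.20.09 is covered: preferential rate 10% applies instead.
The additional-duty order on 9783.20.09 targets Aston, not Vinovia; it does not apply.
Duty = $33,820.16 × 10% = $3,382.02.
Line 2 (2470.08.77, Galica, 3,485 pairs, $464,097.45):
Base rate for 2470.08.77 is 15.5%.
2470.08.77 has an FTA preferential rate, but origin Galica is not Vinovia; base rate stands.
Duty = $464,097.45 × 15.5% = $71,935.10.
Total = $3,382.02 + $71,935.10 = $75,317.12.

$75,317.12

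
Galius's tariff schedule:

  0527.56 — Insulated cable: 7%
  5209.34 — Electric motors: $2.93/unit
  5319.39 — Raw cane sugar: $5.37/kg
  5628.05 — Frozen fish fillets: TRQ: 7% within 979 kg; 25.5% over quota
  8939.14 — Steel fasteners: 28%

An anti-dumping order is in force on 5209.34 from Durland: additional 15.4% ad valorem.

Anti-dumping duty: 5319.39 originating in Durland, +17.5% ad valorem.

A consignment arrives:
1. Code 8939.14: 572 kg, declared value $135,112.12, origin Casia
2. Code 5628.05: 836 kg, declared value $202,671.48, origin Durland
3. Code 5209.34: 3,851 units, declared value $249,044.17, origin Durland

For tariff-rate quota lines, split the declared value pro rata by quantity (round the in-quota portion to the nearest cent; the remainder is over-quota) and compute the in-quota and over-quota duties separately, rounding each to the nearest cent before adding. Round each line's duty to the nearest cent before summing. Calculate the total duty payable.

Line 1 (8939.14, Casia, 572 kg, $135,112.12):
Base rate for 8939.14 is 28%.
Duty = $135,112.12 × 28% = $37,831.39.
Line 2 (5628.05, Durland, 836 kg, $202,671.48):
Code 5628.05 is under a tariff-rate quota (threshold 979 kg). Quantity 836 kg is within the quota, so the in-quota rate 7% applies to the full value.
Duty = $202,671.48 × 7% = $14,187.00.
Line 3 (5209.34, Durland, 3,851 units, $249,044.17):
Base rate for 5209.34 is $2.93/unit.
Additional duty on 5209.34 from Durland: +15.4% ad valorem. Applied ad valorem rate = 15.4%.
Duty = $249,044.17 × 15.4% + 3,851 × $2.93 = $49,636.23.
Total = $37,831.39 + $14,187.00 + $49,636.23 = $101,654.62.

$101,654.62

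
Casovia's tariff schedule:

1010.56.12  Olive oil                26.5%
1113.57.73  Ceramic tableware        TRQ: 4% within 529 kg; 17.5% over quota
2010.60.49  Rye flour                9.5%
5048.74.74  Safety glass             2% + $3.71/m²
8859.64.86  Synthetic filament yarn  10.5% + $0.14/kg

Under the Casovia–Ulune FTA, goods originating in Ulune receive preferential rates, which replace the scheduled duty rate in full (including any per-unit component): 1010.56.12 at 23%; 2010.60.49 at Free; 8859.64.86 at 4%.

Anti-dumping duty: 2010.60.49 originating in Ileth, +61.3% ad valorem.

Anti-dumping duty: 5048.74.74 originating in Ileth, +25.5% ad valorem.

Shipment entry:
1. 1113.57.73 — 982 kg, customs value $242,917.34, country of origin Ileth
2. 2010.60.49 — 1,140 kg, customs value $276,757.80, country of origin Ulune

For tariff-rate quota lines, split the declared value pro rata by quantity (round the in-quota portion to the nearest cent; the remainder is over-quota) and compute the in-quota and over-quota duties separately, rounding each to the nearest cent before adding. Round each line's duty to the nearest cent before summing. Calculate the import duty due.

$24,844.61

Line 1 (1113.57.73, Ileth, 982 kg, $242,917.34):
Code 1113.57.73 is under a tariff-rate quota (threshold 529 kg). In-quota: 529 kg at 4%; over-quota: 453 kg at 17.5%.
Pro-rata value split: in-quota = $242,917.34 × 529/982 = $130,858.73; over-quota = $242,917.34 − $130,858.73 = $112,058.61.
In-quota duty = $130,858.73 × 4% = $5,234.35. Over-quota duty = $112,058.61 × 17.5% = $19,610.26.
Line duty = $5,234.35 + $19,610.26 = $24,844.61.
Line 2 (2010.60.49, Ulune, 1,140 kg, $276,757.80):
Base rate for 2010.60.49 is 9.5%.
Origin Ulune qualifies under the Casovia–Ulune agreement and 2010.60.49 is covered: preferential rate Free applies instead.
The additional-duty order on 2010.60.49 targets Ileth, not Ulune; it does not apply.
Duty = $276,757.80 × 0% = $0.00.
Total = $24,844.61 + $0.00 = $24,844.61.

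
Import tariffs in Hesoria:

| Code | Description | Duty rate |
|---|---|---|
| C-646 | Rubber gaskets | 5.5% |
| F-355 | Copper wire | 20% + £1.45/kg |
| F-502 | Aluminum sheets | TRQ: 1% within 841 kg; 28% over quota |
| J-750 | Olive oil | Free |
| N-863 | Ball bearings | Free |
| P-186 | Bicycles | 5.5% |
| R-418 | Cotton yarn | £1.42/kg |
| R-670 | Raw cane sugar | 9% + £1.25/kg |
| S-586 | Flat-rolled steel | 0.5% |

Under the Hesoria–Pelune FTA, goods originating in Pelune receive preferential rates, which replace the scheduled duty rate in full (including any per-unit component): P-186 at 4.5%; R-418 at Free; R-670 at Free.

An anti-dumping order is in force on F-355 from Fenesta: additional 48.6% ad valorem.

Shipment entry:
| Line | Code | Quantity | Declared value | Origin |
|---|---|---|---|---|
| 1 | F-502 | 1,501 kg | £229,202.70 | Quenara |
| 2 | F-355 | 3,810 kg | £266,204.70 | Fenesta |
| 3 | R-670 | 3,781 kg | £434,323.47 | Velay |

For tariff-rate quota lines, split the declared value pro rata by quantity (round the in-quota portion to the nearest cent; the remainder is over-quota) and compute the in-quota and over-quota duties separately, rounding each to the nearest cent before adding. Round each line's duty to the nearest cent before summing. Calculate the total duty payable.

Line 1 (F-502, Quenara, 1,501 kg, £229,202.70):
Code F-502 is under a tariff-rate quota (threshold 841 kg). In-quota: 841 kg at 1%; over-quota: 660 kg at 28%.
Pro-rata value split: in-quota = £229,202.70 × 841/1,501 = £128,420.70; over-quota = £229,202.70 − £128,420.70 = £100,782.00.
In-quota duty = £128,420.70 × 1% = £1,284.21. Over-quota duty = £100,782.00 × 28% = £28,218.96.
Line duty = £1,284.21 + £28,218.96 = £29,503.17.
Line 2 (F-355, Fenesta, 3,810 kg, £266,204.70):
Base rate for F-355 is 20% + £1.45/kg.
Additional duty on F-355 from Fenesta: +48.6%. Applied ad valorem rate: 20% + 48.6% = 68.6%.
Duty = £266,204.70 × 68.6% + 3,810 × £1.45 = £188,140.92.
Line 3 (R-670, Velay, 3,781 kg, £434,323.47):
Base rate for R-670 is 9% + £1.25/kg.
R-670 has an FTA preferential rate, but origin Velay is not Pelune; base rate stands.
Duty = £434,323.47 × 9% + 3,781 × £1.25 = £43,815.36.
Total = £29,503.17 + £188,140.92 + £43,815.36 = £261,459.45.

£261,459.45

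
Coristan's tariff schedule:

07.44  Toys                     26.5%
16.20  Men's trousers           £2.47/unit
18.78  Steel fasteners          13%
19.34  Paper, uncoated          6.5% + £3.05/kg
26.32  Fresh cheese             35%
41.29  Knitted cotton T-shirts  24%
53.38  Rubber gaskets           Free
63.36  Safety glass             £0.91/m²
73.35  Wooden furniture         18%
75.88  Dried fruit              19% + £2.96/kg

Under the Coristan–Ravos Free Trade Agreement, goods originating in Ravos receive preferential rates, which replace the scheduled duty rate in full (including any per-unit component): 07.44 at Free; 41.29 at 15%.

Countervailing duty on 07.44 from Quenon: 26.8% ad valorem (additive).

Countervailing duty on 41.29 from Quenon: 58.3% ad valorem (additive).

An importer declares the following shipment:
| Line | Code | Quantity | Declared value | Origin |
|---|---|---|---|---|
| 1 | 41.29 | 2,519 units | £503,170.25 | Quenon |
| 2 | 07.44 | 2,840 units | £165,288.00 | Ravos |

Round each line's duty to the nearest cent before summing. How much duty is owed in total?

Line 1 (41.29, Quenon, 2,519 units, £503,170.25):
Base rate for 41.29 is 24%.
41.29 has an FTA preferential rate, but origin Quenon is not Ravos; base rate stands.
Additional duty on 41.29 from Quenon: +58.3%. Applied ad valorem rate: 24% + 58.3% = 82.3%.
Duty = £503,170.25 × 82.3% = £414,109.12.
Line 2 (07.44, Ravos, 2,840 units, £165,288.00):
Base rate for 07.44 is 26.5%.
Origin Ravos qualifies under the Coristan–Ravos agreement and 07.44 is covered: preferential rate Free applies instead.
The additional-duty order on 07.44 targets Quenon, not Ravos; it does not apply.
Duty = £165,288.00 × 0% = £0.00.
Total = £414,109.12 + £0.00 = £414,109.12.

£414,109.12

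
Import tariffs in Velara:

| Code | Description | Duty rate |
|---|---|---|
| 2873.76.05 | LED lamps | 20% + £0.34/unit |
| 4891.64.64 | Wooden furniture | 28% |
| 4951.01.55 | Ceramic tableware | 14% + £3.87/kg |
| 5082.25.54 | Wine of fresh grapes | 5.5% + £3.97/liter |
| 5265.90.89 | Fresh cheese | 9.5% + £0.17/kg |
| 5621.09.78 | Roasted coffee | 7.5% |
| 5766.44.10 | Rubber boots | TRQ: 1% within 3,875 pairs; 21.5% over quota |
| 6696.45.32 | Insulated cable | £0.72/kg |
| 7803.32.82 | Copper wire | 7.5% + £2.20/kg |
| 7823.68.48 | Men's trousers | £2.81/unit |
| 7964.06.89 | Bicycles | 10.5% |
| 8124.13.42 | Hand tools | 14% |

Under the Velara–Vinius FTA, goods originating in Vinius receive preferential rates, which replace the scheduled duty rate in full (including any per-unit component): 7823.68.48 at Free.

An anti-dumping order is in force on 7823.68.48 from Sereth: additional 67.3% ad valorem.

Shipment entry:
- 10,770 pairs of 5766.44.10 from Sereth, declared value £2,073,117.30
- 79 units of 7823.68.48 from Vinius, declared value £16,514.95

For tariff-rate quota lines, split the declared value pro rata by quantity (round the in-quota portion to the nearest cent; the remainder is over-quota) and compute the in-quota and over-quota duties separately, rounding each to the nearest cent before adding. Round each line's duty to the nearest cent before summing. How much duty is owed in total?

£292,810.98

Line 1 (5766.44.10, Sereth, 10,770 pairs, £2,073,117.30):
Code 5766.44.10 is under a tariff-rate quota (threshold 3,875 pairs). In-quota: 3,875 pairs at 1%; over-quota: 6,895 pairs at 21.5%.
Pro-rata value split: in-quota = £2,073,117.30 × 3,875/10,770 = £745,898.75; over-quota = £2,073,117.30 − £745,898.75 = £1,327,218.55.
In-quota duty = £745,898.75 × 1% = £7,458.99. Over-quota duty = £1,327,218.55 × 21.5% = £285,351.99.
Line duty = £7,458.99 + £285,351.99 = £292,810.98.
Line 2 (7823.68.48, Vinius, 79 units, £16,514.95):
Base rate for 7823.68.48 is £2.81/unit.
Origin Vinius qualifies under the Velara–Vinius agreement and 7823.68.48 is covered: preferential rate Free applies instead.
The additional-duty order on 7823.68.48 targets Sereth, not Vinius; it does not apply.
Duty = £16,514.95 × 0% = £0.00.
Total = £292,810.98 + £0.00 = £292,810.98.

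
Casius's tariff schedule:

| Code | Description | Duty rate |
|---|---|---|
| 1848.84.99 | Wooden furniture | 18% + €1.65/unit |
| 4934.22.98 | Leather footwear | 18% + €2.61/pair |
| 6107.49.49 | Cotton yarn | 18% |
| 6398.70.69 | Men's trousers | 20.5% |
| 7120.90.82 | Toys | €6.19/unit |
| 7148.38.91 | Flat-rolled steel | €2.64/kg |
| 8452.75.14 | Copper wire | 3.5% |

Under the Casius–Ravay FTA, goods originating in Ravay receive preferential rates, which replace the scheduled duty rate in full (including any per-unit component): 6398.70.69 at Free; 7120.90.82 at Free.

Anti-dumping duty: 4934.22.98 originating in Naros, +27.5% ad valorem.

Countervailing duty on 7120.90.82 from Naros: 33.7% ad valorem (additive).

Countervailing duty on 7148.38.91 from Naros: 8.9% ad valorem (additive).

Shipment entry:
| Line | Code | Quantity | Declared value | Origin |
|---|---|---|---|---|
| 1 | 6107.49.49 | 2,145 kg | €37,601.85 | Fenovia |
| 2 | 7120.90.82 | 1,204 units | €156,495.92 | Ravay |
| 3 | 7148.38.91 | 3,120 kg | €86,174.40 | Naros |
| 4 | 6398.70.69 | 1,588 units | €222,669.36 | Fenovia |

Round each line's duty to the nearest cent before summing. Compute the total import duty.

€68,321.87

Line 1 (6107.49.49, Fenovia, 2,145 kg, €37,601.85):
Base rate for 6107.49.49 is 18%.
Duty = €37,601.85 × 18% = €6,768.33.
Line 2 (7120.90.82, Ravay, 1,204 units, €156,495.92):
Base rate for 7120.90.82 is €6.19/unit.
Origin Ravay qualifies under the Casius–Ravay agreement and 7120.90.82 is covered: preferential rate Free applies instead.
The additional-duty order on 7120.90.82 targets Naros, not Ravay; it does not apply.
Duty = €156,495.92 × 0% = €0.00.
Line 3 (7148.38.91, Naros, 3,120 kg, €86,174.40):
Base rate for 7148.38.91 is €2.64/kg.
Additional duty on 7148.38.91 from Naros: +8.9% ad valorem. Applied ad valorem rate = 8.9%.
Duty = €86,174.40 × 8.9% + 3,120 × €2.64 = €15,906.32.
Line 4 (6398.70.69, Fenovia, 1,588 units, €222,669.36):
Base rate for 6398.70.69 is 20.5%.
6398.70.69 has an FTA preferential rate, but origin Fenovia is not Ravay; base rate stands.
Duty = €222,669.36 × 20.5% = €45,647.22.
Total = €6,768.33 + €0.00 + €15,906.32 + €45,647.22 = €68,321.87.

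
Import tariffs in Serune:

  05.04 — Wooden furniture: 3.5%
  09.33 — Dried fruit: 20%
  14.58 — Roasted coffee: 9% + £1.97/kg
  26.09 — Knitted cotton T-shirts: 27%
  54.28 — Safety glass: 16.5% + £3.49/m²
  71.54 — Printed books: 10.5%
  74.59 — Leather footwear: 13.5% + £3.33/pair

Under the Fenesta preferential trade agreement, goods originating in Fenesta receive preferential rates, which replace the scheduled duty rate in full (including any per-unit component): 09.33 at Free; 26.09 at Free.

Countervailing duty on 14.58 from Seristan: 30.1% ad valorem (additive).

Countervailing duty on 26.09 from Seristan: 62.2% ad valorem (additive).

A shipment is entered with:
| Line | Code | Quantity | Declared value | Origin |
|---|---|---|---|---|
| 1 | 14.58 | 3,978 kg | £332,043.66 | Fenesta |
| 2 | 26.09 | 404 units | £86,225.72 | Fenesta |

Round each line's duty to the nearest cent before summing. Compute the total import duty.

£37,720.59

Line 1 (14.58, Fenesta, 3,978 kg, £332,043.66):
Base rate for 14.58 is 9% + £1.97/kg.
Origin Fenesta is the FTA partner but 14.58 is not on the preference list; base rate stands.
The additional-duty order on 14.58 targets Seristan, not Fenesta; it does not apply.
Duty = £332,043.66 × 9% + 3,978 × £1.97 = £37,720.59.
Line 2 (26.09, Fenesta, 404 units, £86,225.72):
Base rate for 26.09 is 27%.
Origin Fenesta qualifies under the Serune–Fenesta agreement and 26.09 is covered: preferential rate Free applies instead.
The additional-duty order on 26.09 targets Seristan, not Fenesta; it does not apply.
Duty = £86,225.72 × 0% = £0.00.
Total = £37,720.59 + £0.00 = £37,720.59.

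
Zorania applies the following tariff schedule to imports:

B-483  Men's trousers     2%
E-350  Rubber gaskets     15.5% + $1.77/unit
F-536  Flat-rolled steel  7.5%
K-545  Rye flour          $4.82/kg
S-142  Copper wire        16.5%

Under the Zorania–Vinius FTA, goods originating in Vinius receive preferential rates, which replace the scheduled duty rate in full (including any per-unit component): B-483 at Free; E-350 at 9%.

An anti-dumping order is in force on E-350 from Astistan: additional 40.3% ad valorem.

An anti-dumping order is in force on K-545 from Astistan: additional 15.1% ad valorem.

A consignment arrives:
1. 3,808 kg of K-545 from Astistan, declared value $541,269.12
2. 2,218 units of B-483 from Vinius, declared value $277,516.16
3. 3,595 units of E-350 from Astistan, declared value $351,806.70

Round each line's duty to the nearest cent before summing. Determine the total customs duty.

$302,757.49

Line 1 (K-545, Astistan, 3,808 kg, $541,269.12):
Base rate for K-545 is $4.82/kg.
Additional duty on K-545 from Astistan: +15.1% ad valorem. Applied ad valorem rate = 15.1%.
Duty = $541,269.12 × 15.1% + 3,808 × $4.82 = $100,086.20.
Line 2 (B-483, Vinius, 2,218 units, $277,516.16):
Base rate for B-483 is 2%.
Origin Vinius qualifies under the Zorania–Vinius agreement and B-483 is covered: preferential rate Free applies instead.
Duty = $277,516.16 × 0% = $0.00.
Line 3 (E-350, Astistan, 3,595 units, $351,806.70):
Base rate for E-350 is 15.5% + $1.77/unit.
E-350 has an FTA preferential rate, but origin Astistan is not Vinius; base rate stands.
Additional duty on E-350 from Astistan: +40.3%. Applied ad valorem rate: 15.5% + 40.3% = 55.8%.
Duty = $351,806.70 × 55.8% + 3,595 × $1.77 = $202,671.29.
Total = $100,086.20 + $0.00 + $202,671.29 = $302,757.49.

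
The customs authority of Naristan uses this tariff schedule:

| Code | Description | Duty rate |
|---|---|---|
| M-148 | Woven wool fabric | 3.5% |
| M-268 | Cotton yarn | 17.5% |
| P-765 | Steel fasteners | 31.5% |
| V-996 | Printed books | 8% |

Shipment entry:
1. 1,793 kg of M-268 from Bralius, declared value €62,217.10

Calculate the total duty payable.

€10,887.99

Line 1 (M-268, Bralius, 1,793 kg, €62,217.10):
Base rate for M-268 is 17.5%.
Duty = €62,217.10 × 17.5% = €10,887.99.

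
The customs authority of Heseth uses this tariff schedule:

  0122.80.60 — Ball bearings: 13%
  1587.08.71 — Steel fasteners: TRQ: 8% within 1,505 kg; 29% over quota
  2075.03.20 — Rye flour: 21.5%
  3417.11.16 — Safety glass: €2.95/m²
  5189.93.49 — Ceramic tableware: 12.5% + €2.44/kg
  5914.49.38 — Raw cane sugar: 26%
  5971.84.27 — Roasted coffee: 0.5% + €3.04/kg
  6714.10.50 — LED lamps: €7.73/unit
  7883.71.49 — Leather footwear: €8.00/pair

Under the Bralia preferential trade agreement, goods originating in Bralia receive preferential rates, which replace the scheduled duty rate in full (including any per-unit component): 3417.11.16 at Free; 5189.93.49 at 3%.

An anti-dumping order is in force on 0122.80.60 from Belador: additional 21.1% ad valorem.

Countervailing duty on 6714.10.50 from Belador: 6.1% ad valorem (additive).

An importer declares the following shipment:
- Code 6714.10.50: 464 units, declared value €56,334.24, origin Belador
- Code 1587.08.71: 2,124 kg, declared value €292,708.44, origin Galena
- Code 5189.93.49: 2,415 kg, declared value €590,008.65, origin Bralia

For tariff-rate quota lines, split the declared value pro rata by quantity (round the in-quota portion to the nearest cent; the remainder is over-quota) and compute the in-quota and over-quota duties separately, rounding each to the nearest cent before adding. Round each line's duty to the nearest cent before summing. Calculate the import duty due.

Line 1 (6714.10.50, Belador, 464 units, €56,334.24):
Base rate for 6714.10.50 is €7.73/unit.
Additional duty on 6714.10.50 from Belador: +6.1% ad valorem. Applied ad valorem rate = 6.1%.
Duty = €56,334.24 × 6.1% + 464 × €7.73 = €7,023.11.
Line 2 (1587.08.71, Galena, 2,124 kg, €292,708.44):
Code 1587.08.71 is under a tariff-rate quota (threshold 1,505 kg). In-quota: 1,505 kg at 8%; over-quota: 619 kg at 29%.
Pro-rata value split: in-quota = €292,708.44 × 1,505/2,124 = €207,404.05; over-quota = €292,708.44 − €207,404.05 = €85,304.39.
In-quota duty = €207,404.05 × 8% = €16,592.32. Over-quota duty = €85,304.39 × 29% = €24,738.27.
Line duty = €16,592.32 + €24,738.27 = €41,330.59.
Line 3 (5189.93.49, Bralia, 2,415 kg, €590,008.65):
Base rate for 5189.93.49 is 12.5% + €2.44/kg.
Origin Bralia qualifies under the Heseth–Bralia agreement and 5189.93.49 is covered: preferential rate 3% applies instead.
Duty = €590,008.65 × 3% = €17,700.26.
Total = €7,023.11 + €41,330.59 + €17,700.26 = €66,053.96.

€66,053.96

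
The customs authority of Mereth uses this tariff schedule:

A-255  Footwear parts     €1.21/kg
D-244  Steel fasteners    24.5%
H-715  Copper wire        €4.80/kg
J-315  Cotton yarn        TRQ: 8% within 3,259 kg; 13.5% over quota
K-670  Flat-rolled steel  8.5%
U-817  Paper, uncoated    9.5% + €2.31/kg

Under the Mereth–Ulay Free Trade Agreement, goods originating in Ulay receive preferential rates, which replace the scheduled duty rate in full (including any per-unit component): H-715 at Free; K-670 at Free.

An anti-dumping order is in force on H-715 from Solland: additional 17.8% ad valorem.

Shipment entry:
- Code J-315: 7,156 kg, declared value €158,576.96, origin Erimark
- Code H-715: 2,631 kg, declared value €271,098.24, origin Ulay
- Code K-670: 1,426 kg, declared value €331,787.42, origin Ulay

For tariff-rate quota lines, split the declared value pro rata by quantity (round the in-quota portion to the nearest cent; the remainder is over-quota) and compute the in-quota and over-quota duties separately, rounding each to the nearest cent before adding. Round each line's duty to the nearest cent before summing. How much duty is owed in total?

Line 1 (J-315, Erimark, 7,156 kg, €158,576.96):
Code J-315 is under a tariff-rate quota (threshold 3,259 kg). In-quota: 3,259 kg at 8%; over-quota: 3,897 kg at 13.5%.
Pro-rata value split: in-quota = €158,576.96 × 3,259/7,156 = €72,219.44; over-quota = €158,576.96 − €72,219.44 = €86,357.52.
In-quota duty = €72,219.44 × 8% = €5,777.56. Over-quota duty = €86,357.52 × 13.5% = €11,658.27.
Line duty = €5,777.56 + €11,658.27 = €17,435.83.
Line 2 (H-715, Ulay, 2,631 kg, €271,098.24):
Base rate for H-715 is €4.80/kg.
Origin Ulay qualifies under the Mereth–Ulay agreement and H-715 is covered: preferential rate Free applies instead.
The additional-duty order on H-715 targets Solland, not Ulay; it does not apply.
Duty = €271,098.24 × 0% = €0.00.
Line 3 (K-670, Ulay, 1,426 kg, €331,787.42):
Base rate for K-670 is 8.5%.
Origin Ulay qualifies under the Mereth–Ulay agreement and K-670 is covered: preferential rate Free applies instead.
Duty = €331,787.42 × 0% = €0.00.
Total = €17,435.83 + €0.00 + €0.00 = €17,435.83.

€17,435.83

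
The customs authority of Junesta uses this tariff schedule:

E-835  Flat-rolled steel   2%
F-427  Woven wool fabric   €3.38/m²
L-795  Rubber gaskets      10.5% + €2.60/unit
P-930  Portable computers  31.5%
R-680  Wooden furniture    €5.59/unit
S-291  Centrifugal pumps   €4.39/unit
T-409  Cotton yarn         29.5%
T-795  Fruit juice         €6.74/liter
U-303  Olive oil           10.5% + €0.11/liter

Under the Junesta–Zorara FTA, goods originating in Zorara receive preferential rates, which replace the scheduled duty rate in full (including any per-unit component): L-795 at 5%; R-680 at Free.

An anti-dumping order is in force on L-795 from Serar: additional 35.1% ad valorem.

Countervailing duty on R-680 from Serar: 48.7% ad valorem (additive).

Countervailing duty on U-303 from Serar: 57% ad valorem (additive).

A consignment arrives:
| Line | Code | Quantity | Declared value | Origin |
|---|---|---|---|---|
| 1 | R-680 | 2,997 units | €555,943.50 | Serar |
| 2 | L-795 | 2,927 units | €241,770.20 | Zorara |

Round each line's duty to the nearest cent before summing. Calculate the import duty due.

€299,586.22

Line 1 (R-680, Serar, 2,997 units, €555,943.50):
Base rate for R-680 is €5.59/unit.
R-680 has an FTA preferential rate, but origin Serar is not Zorara; base rate stands.
Additional duty on R-680 from Serar: +48.7% ad valorem. Applied ad valorem rate = 48.7%.
Duty = €555,943.50 × 48.7% + 2,997 × €5.59 = €287,497.71.
Line 2 (L-795, Zorara, 2,927 units, €241,770.20):
Base rate for L-795 is 10.5% + €2.60/unit.
Origin Zorara qualifies under the Junesta–Zorara agreement and L-795 is covered: preferential rate 5% applies instead.
The additional-duty order on L-795 targets Serar, not Zorara; it does not apply.
Duty = €241,770.20 × 5% = €12,088.51.
Total = €287,497.71 + €12,088.51 = €299,586.22.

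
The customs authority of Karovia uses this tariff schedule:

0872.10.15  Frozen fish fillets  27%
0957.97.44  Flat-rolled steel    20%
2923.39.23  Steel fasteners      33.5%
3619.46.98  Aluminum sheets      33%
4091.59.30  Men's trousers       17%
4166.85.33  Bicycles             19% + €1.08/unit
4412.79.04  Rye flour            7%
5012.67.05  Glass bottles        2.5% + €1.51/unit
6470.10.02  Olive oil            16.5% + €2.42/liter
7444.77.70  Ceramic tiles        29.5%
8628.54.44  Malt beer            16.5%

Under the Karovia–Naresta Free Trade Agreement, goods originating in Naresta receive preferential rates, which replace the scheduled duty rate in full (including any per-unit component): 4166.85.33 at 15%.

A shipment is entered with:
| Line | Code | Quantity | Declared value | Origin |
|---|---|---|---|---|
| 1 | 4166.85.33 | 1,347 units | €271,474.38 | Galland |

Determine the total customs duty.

Line 1 (4166.85.33, Galland, 1,347 units, €271,474.38):
Base rate for 4166.85.33 is 19% + €1.08/unit.
4166.85.33 has an FTA preferential rate, but origin Galland is not Naresta; base rate stands.
Duty = €271,474.38 × 19% + 1,347 × €1.08 = €53,034.89.

€53,034.89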